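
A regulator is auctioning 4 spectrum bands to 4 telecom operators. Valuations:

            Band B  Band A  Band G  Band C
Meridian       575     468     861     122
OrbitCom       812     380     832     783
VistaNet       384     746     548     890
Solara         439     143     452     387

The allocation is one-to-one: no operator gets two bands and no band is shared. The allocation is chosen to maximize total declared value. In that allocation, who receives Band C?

Optimal: Meridian→Band G ($861M), OrbitCom→Band C ($783M), VistaNet→Band A ($746M), Solara→Band B ($439M) — total 861+783+746+439 = $2829M.
Max-entry greedy (repeatedly take the single best remaining cell) gives $2706M, worse by 123.
No other one-to-one assignment exceeds $2829M.
OrbitCom's own top band is Band G ($832M), but forcing OrbitCom→Band G and reassigning the rest optimally gives only $2629M — worse by 200.

OrbitCom receives Band C.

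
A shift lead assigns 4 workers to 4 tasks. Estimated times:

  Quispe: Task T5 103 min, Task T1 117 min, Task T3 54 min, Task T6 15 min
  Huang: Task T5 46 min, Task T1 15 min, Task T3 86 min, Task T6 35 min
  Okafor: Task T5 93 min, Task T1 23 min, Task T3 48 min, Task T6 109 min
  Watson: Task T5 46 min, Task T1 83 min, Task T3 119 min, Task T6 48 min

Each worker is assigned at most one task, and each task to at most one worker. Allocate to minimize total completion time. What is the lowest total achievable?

This is the linear assignment problem.
Optimal: Quispe→Task T6 (15 min), Huang→Task T1 (15 min), Okafor→Task T3 (48 min), Watson→Task T5 (46 min) — total 15+15+48+46 = 124 min.
Column-greedy (each task in turn goes to its cheapest remaining worker) gives 171 min, worse by 47.
Next-best assignment: Quispe→Task T3, Huang→Task T6, Okafor→Task T1, Watson→Task T5 = 158 min.
Swapping Quispe↔Okafor (Quispe→Task T3 54 min, Okafor→Task T6 109 min) adds 100.
Checked against all permutations: 124 min is optimal.

Minimum total: 124 min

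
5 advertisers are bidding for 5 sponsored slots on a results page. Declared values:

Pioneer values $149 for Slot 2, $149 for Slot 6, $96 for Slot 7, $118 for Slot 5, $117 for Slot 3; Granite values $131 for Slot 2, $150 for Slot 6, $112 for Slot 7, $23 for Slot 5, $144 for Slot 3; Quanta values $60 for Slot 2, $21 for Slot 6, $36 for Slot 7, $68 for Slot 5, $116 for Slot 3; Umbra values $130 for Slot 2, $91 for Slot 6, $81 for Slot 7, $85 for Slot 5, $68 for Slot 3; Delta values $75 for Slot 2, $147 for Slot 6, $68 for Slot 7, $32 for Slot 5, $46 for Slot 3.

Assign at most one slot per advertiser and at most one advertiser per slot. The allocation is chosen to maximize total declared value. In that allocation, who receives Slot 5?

Pioneer receives Slot 5.

This is a one-to-one assignment (maximum-weight bipartite matching).
Optimal: Pioneer→Slot 5 ($118), Granite→Slot 7 ($112), Quanta→Slot 3 ($116), Umbra→Slot 2 ($130), Delta→Slot 6 ($147) — total 118+112+116+130+147 = $623.
Next-best assignment: Pioneer→Slot 2, Granite→Slot 7, Quanta→Slot 3, Umbra→Slot 5, Delta→Slot 6 = $609.
Pioneer's own top slot is Slot 2 ($149), but forcing Pioneer→Slot 2 and reassigning the rest optimally gives only $609 — worse by 14.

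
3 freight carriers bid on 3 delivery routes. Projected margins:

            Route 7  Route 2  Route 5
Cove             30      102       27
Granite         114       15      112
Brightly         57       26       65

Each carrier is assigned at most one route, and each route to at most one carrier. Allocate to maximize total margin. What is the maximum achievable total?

Optimal: Cove→Route 2 ($102k), Granite→Route 7 ($114k), Brightly→Route 5 ($65k) — total 102+114+65 = $281k.
Checked against all permutations: $281k is optimal.

Maximum total: $281k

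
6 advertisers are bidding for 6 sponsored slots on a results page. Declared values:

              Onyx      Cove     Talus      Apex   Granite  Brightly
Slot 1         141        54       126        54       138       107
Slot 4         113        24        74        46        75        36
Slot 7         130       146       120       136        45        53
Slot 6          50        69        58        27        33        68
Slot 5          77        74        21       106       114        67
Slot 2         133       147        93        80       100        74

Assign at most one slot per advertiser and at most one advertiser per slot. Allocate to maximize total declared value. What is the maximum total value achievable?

Max total: $704

Optimal: Onyx→Slot 4 ($113), Cove→Slot 2 ($147), Talus→Slot 1 ($126), Apex→Slot 7 ($136), Granite→Slot 5 ($114), Brightly→Slot 6 ($68) — total 113+147+126+136+114+68 = $704.
Column-greedy (each slot in turn goes to its best remaining advertiser) gives $629, worse by 75.
Swapping Brightly↔Cove (Brightly→Slot 2 $74, Cove→Slot 6 $69) loses 72.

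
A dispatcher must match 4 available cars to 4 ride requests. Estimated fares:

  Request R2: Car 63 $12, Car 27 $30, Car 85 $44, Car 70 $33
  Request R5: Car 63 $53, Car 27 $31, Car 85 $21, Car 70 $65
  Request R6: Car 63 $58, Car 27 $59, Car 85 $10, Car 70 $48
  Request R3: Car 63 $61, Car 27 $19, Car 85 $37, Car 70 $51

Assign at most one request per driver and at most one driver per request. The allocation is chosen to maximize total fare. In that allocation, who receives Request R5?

Car 70 receives Request R5.

Optimal: Car 63→Request R3 ($61), Car 27→Request R6 ($59), Car 85→Request R2 ($44), Car 70→Request R5 ($65) — total 61+59+44+65 = $229.
Checked against all permutations: $229 is optimal.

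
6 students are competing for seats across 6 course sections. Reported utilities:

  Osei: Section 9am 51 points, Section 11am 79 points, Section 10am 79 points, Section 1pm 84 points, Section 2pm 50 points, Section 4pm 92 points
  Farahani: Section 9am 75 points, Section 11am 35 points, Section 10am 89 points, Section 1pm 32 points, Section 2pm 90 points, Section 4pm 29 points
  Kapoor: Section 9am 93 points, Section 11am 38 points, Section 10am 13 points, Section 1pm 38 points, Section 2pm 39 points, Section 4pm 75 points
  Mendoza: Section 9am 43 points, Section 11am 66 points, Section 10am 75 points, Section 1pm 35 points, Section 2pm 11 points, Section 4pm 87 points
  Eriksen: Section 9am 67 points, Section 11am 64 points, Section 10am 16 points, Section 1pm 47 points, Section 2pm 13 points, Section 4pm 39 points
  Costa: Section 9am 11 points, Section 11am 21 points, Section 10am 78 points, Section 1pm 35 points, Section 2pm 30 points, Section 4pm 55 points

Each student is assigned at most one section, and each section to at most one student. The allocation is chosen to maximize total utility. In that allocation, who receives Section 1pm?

Optimal: Osei→Section 1pm (84 points), Farahani→Section 2pm (90 points), Kapoor→Section 9am (93 points), Mendoza→Section 4pm (87 points), Eriksen→Section 11am (64 points), Costa→Section 10am (78 points) — total 84+90+93+87+64+78 = 496 points.
Checked against all permutations: 496 points is optimal.
Osei's own top section is Section 4pm (92 points), but forcing Osei→Section 4pm and reassigning the rest optimally gives only 466 points — worse by 30.

Osei receives Section 1pm.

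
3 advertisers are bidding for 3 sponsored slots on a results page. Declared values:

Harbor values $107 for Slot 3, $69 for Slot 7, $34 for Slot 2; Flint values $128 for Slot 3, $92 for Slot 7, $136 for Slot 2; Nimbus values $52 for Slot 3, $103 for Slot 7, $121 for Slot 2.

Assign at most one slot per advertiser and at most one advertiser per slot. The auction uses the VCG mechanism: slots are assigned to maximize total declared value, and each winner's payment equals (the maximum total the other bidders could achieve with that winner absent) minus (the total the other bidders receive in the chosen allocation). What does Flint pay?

Efficient allocation: Harbor→Slot 3 ($107), Flint→Slot 2 ($136), Nimbus→Slot 7 ($103); total welfare W = $346.
Flint receives Slot 2 at value $136, so the others get W − 136 = $210.
Without Flint: best allocation of the remaining 2 bidders over all 3 slots is Harbor→Slot 3 ($107), Nimbus→Slot 2 ($121), total $228.
VCG payment = (others' best without Flint) − (others' welfare with Flint) = 228 − 210 = $18.

Flint pays $18.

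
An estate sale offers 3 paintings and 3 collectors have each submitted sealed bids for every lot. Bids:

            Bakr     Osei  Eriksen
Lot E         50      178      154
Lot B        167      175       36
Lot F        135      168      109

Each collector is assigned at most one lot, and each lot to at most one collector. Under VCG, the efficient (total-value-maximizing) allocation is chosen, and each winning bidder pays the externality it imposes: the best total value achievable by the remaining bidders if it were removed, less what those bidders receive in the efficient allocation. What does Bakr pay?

Bakr pays $7.

Efficient allocation: Bakr→Lot B ($167), Osei→Lot F ($168), Eriksen→Lot E ($154); total welfare W = $489.
Bakr receives Lot B at value $167, so the others get W − 167 = $322.
Without Bakr: best allocation of the remaining 2 bidders over all 3 lots is Osei→Lot B ($175), Eriksen→Lot E ($154), total $329.
VCG payment = (others' best without Bakr) − (others' welfare with Bakr) = 329 − 322 = $7.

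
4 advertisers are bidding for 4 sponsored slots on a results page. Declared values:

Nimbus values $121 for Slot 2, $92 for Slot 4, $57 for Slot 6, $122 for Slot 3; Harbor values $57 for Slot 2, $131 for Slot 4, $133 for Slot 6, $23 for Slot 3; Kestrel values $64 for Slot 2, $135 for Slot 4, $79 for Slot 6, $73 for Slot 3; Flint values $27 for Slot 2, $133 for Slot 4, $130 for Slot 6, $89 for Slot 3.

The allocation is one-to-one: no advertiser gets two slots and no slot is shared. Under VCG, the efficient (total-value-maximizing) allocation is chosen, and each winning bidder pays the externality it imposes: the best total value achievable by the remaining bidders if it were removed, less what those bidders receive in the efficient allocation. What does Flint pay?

Efficient allocation: Nimbus→Slot 2 ($121), Harbor→Slot 6 ($133), Kestrel→Slot 4 ($135), Flint→Slot 3 ($89); total welfare W = $478.
Flint receives Slot 3 at value $89, so the others get W − 89 = $389.
Without Flint: best allocation of the remaining 3 bidders over all 4 slots is Nimbus→Slot 3 ($122), Harbor→Slot 6 ($133), Kestrel→Slot 4 ($135), total $390.
VCG payment = (others' best without Flint) − (others' welfare with Flint) = 390 − 389 = $1.

Flint pays $1.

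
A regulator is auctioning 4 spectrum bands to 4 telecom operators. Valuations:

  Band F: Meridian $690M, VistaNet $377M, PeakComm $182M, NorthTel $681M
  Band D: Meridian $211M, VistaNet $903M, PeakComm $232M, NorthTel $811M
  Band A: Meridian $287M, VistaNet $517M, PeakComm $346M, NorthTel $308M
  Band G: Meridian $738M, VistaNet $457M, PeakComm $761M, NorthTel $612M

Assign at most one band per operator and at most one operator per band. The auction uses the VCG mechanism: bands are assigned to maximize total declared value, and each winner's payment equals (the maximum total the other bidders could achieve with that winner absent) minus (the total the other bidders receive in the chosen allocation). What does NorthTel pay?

Efficient allocation: Meridian→Band F ($690M), VistaNet→Band A ($517M), PeakComm→Band G ($761M), NorthTel→Band D ($811M); total welfare W = $2779M.
NorthTel receives Band D at value $811M, so the others get W − 811 = $1968M.
Without NorthTel: best allocation of the remaining 3 bidders over all 4 bands is Meridian→Band F ($690M), VistaNet→Band D ($903M), PeakComm→Band G ($761M), total $2354M.
VCG payment = (others' best without NorthTel) − (others' welfare with NorthTel) = 2354 − 1968 = $386M.

NorthTel pays $386M.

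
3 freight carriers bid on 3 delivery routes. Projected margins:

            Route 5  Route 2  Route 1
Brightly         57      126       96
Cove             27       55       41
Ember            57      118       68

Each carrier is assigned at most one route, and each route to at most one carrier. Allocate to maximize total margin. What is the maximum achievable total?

Optimal: Brightly→Route 1 ($96k), Cove→Route 5 ($27k), Ember→Route 2 ($118k) — total 96+27+118 = $241k.
Max-entry greedy (repeatedly take the single best remaining cell) gives $221k, worse by 20.
Next-best assignment: Brightly→Route 2, Cove→Route 1, Ember→Route 5 = $224k.

Max total: $241k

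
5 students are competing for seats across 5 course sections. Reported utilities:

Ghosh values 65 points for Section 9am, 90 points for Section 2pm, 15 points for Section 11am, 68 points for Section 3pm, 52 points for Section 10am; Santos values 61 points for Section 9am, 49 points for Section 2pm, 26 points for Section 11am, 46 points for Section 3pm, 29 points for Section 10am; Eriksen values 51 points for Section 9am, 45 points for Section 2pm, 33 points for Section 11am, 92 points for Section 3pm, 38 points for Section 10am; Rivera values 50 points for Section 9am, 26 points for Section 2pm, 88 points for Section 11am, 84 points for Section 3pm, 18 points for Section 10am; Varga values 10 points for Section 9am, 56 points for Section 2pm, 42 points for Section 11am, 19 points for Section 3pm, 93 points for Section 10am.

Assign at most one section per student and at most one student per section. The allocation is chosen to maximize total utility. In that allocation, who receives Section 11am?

Treat this as an assignment problem: match each student to one section.
Optimal: Ghosh→Section 2pm (90 points), Santos→Section 9am (61 points), Eriksen→Section 3pm (92 points), Rivera→Section 11am (88 points), Varga→Section 10am (93 points) — total 90+61+92+88+93 = 424 points.
Column-greedy (each section in turn goes to its best remaining student) gives 330 points, worse by 94.
Swapping Eriksen↔Santos (Eriksen→Section 9am 51 points, Santos→Section 3pm 46 points) loses 56.
Checked against all permutations: 424 points is optimal.

Rivera receives Section 11am.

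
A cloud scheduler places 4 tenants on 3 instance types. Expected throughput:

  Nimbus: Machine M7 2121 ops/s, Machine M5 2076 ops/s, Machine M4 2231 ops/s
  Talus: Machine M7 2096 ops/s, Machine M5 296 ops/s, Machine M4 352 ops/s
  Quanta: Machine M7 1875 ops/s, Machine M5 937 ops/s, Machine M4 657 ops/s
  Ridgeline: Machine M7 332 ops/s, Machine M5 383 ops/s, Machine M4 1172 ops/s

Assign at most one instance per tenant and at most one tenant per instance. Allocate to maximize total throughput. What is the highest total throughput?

Max total: 5344 ops/s

Treat this as an assignment problem: match each tenant to one instance.
Optimal: Talus→Machine M7 (2096 ops/s), Nimbus→Machine M5 (2076 ops/s), Ridgeline→Machine M4 (1172 ops/s) — total 2096+2076+1172 = 5344 ops/s.
Max-entry greedy (repeatedly take the single best remaining cell) gives 5264 ops/s, worse by 80.
Every other assignment is strictly worse.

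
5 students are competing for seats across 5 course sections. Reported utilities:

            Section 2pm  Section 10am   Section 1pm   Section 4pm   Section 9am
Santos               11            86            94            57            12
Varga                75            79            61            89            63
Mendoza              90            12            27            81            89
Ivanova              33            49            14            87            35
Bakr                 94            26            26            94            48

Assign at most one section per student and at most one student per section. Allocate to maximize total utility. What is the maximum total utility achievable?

Optimal: Santos→Section 1pm (94 points), Varga→Section 10am (79 points), Mendoza→Section 9am (89 points), Ivanova→Section 4pm (87 points), Bakr→Section 2pm (94 points) — total 94+79+89+87+94 = 443 points.
Row-greedy (each student in turn takes its best remaining section) gives 370 points, worse by 73.
Checked against all permutations: 443 points is optimal.

Maximum total: 443 points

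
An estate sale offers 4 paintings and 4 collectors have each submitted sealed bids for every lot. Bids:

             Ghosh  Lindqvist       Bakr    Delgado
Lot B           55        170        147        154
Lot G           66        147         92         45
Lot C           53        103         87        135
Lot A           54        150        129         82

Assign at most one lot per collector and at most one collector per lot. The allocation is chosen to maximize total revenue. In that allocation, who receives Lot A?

Treat this as an assignment problem: match each collector to one lot.
Optimal: Ghosh→Lot G ($66), Lindqvist→Lot B ($170), Bakr→Lot A ($129), Delgado→Lot C ($135) — total 66+170+129+135 = $500.
Column-greedy (each lot in turn goes to its best remaining collector) gives $451, worse by 49.
Bakr's own top lot is Lot B ($147), but forcing Bakr→Lot B and reassigning the rest optimally gives only $498 — worse by 2.

Bakr receives Lot A.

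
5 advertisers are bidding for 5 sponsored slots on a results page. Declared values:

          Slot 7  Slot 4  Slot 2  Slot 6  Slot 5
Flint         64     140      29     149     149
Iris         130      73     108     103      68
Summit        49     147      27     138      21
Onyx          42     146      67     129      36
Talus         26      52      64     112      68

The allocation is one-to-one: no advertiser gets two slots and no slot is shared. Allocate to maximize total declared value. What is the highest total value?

Maximum total: $627

Optimal: Flint→Slot 5 ($149), Iris→Slot 7 ($130), Summit→Slot 6 ($138), Onyx→Slot 4 ($146), Talus→Slot 2 ($64) — total 149+130+138+146+64 = $627.
Column-greedy (each slot in turn goes to its best remaining advertiser) gives $561, worse by 66.
Next-best assignment: Flint→Slot 5, Iris→Slot 7, Summit→Slot 4, Onyx→Slot 6, Talus→Slot 2 = $619.
Swapping Flint↔Onyx (Flint→Slot 4 $140, Onyx→Slot 5 $36) loses 119.
Every other assignment is strictly worse.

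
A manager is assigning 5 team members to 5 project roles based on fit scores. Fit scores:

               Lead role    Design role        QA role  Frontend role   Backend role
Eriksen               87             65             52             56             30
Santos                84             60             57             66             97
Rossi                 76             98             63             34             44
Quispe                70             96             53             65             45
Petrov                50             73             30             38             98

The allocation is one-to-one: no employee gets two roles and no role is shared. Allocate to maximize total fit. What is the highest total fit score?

Max total: 410 pts

This is a one-to-one assignment (maximum-weight bipartite matching).
Optimal: Eriksen→Lead role (87 pts), Santos→Frontend role (66 pts), Rossi→QA role (63 pts), Quispe→Design role (96 pts), Petrov→Backend role (98 pts) — total 87+66+63+96+98 = 410 pts.
Row-greedy (each employee in turn takes its best remaining role) gives 377 pts, worse by 33.
Next-best assignment: Eriksen→Lead role, Santos→QA role, Rossi→Design role, Quispe→Frontend role, Petrov→Backend role = 405 pts.
Swapping Petrov↔Eriksen (Petrov→Lead role 50 pts, Eriksen→Backend role 30 pts) loses 105.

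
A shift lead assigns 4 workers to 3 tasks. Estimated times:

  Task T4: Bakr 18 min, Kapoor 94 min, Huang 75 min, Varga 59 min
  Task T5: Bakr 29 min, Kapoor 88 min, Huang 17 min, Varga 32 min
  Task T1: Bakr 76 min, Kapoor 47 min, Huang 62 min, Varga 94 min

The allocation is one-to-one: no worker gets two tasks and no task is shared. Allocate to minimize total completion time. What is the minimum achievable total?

Minimum total: 82 min

This is the linear assignment problem.
Optimal: Bakr→Task T4 (18 min), Huang→Task T5 (17 min), Kapoor→Task T1 (47 min) — total 18+17+47 = 82 min.
Next-best assignment: Bakr→Task T4, Varga→Task T5, Kapoor→Task T1 = 97 min.
Every other assignment is strictly worse.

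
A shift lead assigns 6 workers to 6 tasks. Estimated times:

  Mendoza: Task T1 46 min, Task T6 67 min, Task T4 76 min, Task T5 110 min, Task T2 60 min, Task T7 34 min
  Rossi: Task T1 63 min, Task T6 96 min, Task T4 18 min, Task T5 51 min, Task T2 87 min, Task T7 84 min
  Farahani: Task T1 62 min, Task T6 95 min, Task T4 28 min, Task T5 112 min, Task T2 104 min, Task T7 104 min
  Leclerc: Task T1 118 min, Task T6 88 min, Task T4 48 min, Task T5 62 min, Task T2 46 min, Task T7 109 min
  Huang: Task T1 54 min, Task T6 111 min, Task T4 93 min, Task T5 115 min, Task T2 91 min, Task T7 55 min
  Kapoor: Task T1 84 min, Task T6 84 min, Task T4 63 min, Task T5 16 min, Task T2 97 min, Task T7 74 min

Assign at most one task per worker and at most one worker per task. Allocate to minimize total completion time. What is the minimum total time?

This is a one-to-one assignment (minimum-cost bipartite matching).
Optimal: Mendoza→Task T7 (34 min), Rossi→Task T4 (18 min), Farahani→Task T6 (95 min), Leclerc→Task T2 (46 min), Huang→Task T1 (54 min), Kapoor→Task T5 (16 min) — total 34+18+95+46+54+16 = 263 min.
Next-best assignment: Mendoza→Task T6, Rossi→Task T4, Farahani→Task T1, Leclerc→Task T2, Huang→Task T7, Kapoor→Task T5 = 264 min.

Min total: 263 min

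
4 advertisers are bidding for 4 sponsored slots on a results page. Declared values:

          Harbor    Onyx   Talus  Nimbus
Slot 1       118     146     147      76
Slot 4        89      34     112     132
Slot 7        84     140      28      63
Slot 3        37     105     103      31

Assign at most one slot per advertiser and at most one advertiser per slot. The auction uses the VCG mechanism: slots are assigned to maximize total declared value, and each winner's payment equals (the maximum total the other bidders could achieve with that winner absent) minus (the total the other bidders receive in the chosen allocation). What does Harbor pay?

Efficient allocation: Harbor→Slot 1 ($118), Onyx→Slot 7 ($140), Talus→Slot 3 ($103), Nimbus→Slot 4 ($132); total welfare W = $493.
Harbor receives Slot 1 at value $118, so the others get W − 118 = $375.
Without Harbor: best allocation of the remaining 3 bidders over all 4 slots is Onyx→Slot 7 ($140), Talus→Slot 1 ($147), Nimbus→Slot 4 ($132), total $419.
VCG payment = (others' best without Harbor) − (others' welfare with Harbor) = 419 − 375 = $44.

Harbor pays $44.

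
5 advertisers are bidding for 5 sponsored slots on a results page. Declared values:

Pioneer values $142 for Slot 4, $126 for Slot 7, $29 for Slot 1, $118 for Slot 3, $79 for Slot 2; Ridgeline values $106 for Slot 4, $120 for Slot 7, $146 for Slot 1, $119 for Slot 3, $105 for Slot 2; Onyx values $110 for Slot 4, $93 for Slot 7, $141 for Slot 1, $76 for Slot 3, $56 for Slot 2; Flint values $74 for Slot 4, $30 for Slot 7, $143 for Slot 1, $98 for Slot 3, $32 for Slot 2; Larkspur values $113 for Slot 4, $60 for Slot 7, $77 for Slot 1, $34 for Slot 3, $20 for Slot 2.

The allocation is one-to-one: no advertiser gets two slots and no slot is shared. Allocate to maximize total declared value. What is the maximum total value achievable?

This is a one-to-one assignment (maximum-weight bipartite matching).
Optimal: Pioneer→Slot 7 ($126), Ridgeline→Slot 2 ($105), Onyx→Slot 1 ($141), Flint→Slot 3 ($98), Larkspur→Slot 4 ($113) — total 126+105+141+98+113 = $583.
Column-greedy (each slot in turn goes to its best remaining advertiser) gives $501, worse by 82.
Next-best assignment: Pioneer→Slot 3, Ridgeline→Slot 2, Onyx→Slot 7, Flint→Slot 1, Larkspur→Slot 4 = $572.
Swapping Flint↔Pioneer (Flint→Slot 7 $30, Pioneer→Slot 3 $118) loses 76.
Checked against all permutations: $583 is optimal.

Max total: $583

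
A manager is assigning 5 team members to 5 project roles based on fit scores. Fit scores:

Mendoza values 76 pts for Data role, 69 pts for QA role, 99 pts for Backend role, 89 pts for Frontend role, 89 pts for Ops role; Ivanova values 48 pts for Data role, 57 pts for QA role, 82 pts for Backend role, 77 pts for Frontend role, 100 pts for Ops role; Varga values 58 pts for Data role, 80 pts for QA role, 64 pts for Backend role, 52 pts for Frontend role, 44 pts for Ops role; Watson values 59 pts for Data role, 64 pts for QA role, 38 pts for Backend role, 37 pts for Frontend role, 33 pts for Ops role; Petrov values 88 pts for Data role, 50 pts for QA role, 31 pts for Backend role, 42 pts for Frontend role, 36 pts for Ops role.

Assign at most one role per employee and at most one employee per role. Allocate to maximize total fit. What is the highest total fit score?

Maximum total: 405 pts

Optimal: Mendoza→Frontend role (89 pts), Ivanova→Ops role (100 pts), Varga→Backend role (64 pts), Watson→QA role (64 pts), Petrov→Data role (88 pts) — total 89+100+64+64+88 = 405 pts.
Next-best assignment: Mendoza→Backend role, Ivanova→Ops role, Varga→QA role, Watson→Frontend role, Petrov→Data role = 404 pts.
Swapping Watson↔Ivanova (Watson→Ops role 33 pts, Ivanova→QA role 57 pts) loses 74.
Every other assignment is strictly worse.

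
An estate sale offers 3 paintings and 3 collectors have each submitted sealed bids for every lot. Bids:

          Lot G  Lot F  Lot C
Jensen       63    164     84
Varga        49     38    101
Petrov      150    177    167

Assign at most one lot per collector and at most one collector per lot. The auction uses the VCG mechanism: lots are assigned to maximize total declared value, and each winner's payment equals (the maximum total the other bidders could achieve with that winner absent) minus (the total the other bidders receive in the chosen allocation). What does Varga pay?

Efficient allocation: Jensen→Lot F ($164), Varga→Lot C ($101), Petrov→Lot G ($150); total welfare W = $415.
Varga receives Lot C at value $101, so the others get W − 101 = $314.
Without Varga: best allocation of the remaining 2 bidders over all 3 lots is Jensen→Lot F ($164), Petrov→Lot C ($167), total $331.
VCG payment = (others' best without Varga) − (others' welfare with Varga) = 331 − 314 = $17.

Varga pays $17.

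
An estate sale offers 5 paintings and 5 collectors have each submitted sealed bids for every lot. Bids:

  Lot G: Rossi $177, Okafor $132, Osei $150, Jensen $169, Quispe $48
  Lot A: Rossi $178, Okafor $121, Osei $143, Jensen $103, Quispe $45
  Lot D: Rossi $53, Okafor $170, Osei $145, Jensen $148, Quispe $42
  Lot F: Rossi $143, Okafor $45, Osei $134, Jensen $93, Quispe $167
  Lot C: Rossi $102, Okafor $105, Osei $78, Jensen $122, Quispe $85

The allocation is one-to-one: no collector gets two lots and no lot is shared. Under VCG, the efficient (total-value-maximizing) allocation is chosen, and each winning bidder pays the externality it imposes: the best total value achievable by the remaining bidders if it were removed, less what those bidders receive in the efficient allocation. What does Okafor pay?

Efficient allocation: Rossi→Lot A ($178), Okafor→Lot D ($170), Osei→Lot G ($150), Jensen→Lot C ($122), Quispe→Lot F ($167); total welfare W = $787.
Okafor receives Lot D at value $170, so the others get W − 170 = $617.
Without Okafor: best allocation of the remaining 4 bidders over all 5 lots is Rossi→Lot A ($178), Osei→Lot D ($145), Jensen→Lot G ($169), Quispe→Lot F ($167), total $659.
VCG payment = (others' best without Okafor) − (others' welfare with Okafor) = 659 − 617 = $42.

Okafor pays $42.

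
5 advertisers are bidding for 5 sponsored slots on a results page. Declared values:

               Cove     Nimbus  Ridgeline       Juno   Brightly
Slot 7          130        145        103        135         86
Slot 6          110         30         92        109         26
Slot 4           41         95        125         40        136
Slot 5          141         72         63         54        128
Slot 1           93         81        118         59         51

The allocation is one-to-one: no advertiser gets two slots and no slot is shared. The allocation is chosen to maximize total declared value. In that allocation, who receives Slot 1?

Optimal: Cove→Slot 5 ($141), Nimbus→Slot 7 ($145), Ridgeline→Slot 1 ($118), Juno→Slot 6 ($109), Brightly→Slot 4 ($136) — total 141+145+118+109+136 = $649.
Row-greedy (each advertiser in turn takes its best remaining slot) gives $571, worse by 78.
Next-best assignment: Cove→Slot 1, Nimbus→Slot 7, Ridgeline→Slot 4, Juno→Slot 6, Brightly→Slot 5 = $600.
Checked against all permutations: $649 is optimal.
Ridgeline's own top slot is Slot 4 ($125), but forcing Ridgeline→Slot 4 and reassigning the rest optimally gives only $600 — worse by 49.

Ridgeline receives Slot 1.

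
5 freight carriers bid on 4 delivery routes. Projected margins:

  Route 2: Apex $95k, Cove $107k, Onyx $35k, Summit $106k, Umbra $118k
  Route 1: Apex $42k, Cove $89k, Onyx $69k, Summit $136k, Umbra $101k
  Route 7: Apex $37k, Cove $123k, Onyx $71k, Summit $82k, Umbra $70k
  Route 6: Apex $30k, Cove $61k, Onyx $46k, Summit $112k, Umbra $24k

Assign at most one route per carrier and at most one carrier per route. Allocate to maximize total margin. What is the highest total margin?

Optimal: Apex→Route 2 ($95k), Umbra→Route 1 ($101k), Cove→Route 7 ($123k), Summit→Route 6 ($112k) — total 95+101+123+112 = $431k.
Column-greedy (each route in turn goes to its best remaining carrier) gives $423k, worse by 8.
Next-best assignment: Umbra→Route 2, Summit→Route 1, Cove→Route 7, Onyx→Route 6 = $423k.

Max total: $431k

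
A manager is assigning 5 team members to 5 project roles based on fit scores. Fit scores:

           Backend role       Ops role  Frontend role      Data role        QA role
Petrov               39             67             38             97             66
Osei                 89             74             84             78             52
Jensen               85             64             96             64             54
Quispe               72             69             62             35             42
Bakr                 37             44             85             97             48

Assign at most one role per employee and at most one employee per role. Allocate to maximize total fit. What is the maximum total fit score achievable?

Maximum total: 417 pts

This is a one-to-one assignment (maximum-weight bipartite matching).
Optimal: Petrov→QA role (66 pts), Osei→Backend role (89 pts), Jensen→Frontend role (96 pts), Quispe→Ops role (69 pts), Bakr→Data role (97 pts) — total 66+89+96+69+97 = 417 pts.
Column-greedy (each role in turn goes to its best remaining employee) gives 399 pts, worse by 18.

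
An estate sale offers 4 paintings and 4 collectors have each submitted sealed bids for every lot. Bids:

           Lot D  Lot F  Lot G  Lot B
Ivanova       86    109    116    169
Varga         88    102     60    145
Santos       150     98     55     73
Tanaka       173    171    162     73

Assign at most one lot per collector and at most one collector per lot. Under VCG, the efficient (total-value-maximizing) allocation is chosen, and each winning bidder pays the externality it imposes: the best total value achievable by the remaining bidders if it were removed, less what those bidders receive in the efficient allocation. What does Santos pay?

Santos pays $11.

Efficient allocation: Ivanova→Lot B ($169), Varga→Lot F ($102), Santos→Lot D ($150), Tanaka→Lot G ($162); total welfare W = $583.
Santos receives Lot D at value $150, so the others get W − 150 = $433.
Without Santos: best allocation of the remaining 3 bidders over all 4 lots is Ivanova→Lot B ($169), Varga→Lot F ($102), Tanaka→Lot D ($173), total $444.
VCG payment = (others' best without Santos) − (others' welfare with Santos) = 444 − 433 = $11.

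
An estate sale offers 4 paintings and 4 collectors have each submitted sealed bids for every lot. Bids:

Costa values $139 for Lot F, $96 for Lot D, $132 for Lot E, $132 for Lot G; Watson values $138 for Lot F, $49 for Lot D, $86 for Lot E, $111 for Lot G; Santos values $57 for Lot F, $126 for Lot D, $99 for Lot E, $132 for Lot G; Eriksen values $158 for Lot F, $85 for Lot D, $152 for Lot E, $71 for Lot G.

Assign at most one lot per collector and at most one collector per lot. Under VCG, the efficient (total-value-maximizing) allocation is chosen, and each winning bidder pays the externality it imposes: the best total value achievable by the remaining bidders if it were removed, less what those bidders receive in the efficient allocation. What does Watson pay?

Efficient allocation: Costa→Lot G ($132), Watson→Lot F ($138), Santos→Lot D ($126), Eriksen→Lot E ($152); total welfare W = $548.
Watson receives Lot F at value $138, so the others get W − 138 = $410.
Without Watson: best allocation of the remaining 3 bidders over all 4 lots is Costa→Lot F ($139), Santos→Lot G ($132), Eriksen→Lot E ($152), total $423.
VCG payment = (others' best without Watson) − (others' welfare with Watson) = 423 − 410 = $13.

Watson pays $13.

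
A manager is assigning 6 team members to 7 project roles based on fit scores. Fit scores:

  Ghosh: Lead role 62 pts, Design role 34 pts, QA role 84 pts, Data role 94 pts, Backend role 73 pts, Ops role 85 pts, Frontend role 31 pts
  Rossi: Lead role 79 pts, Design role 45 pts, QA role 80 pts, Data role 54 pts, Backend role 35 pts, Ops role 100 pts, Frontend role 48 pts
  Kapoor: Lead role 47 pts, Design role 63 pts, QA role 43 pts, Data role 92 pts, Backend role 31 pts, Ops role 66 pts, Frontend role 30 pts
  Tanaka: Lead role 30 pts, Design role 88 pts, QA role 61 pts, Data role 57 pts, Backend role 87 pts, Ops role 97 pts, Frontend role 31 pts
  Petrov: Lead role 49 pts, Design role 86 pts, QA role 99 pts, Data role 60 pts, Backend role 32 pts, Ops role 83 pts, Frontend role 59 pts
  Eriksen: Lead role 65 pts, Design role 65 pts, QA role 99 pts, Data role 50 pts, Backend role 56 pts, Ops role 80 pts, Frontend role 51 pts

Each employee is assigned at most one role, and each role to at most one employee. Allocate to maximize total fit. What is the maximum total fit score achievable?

This is the linear assignment problem.
Optimal: Ghosh→Ops role (85 pts), Rossi→Lead role (79 pts), Kapoor→Data role (92 pts), Tanaka→Backend role (87 pts), Petrov→Design role (86 pts), Eriksen→QA role (99 pts) — total 85+79+92+87+86+99 = 528 pts.
Column-greedy (each role in turn goes to its best remaining employee) gives 482 pts, worse by 46.
Swapping Ghosh↔Eriksen (Ghosh→QA role 84 pts, Eriksen→Ops role 80 pts) loses 20.

Max total: 528 pts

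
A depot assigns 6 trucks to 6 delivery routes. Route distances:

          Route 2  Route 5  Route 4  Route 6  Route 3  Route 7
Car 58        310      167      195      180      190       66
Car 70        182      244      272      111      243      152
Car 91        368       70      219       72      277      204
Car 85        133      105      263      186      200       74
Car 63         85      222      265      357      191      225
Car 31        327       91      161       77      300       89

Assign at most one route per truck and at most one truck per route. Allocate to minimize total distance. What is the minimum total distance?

Optimal: Car 58→Route 3 (190 km), Car 70→Route 6 (111 km), Car 91→Route 5 (70 km), Car 85→Route 7 (74 km), Car 63→Route 2 (85 km), Car 31→Route 4 (161 km) — total 190+111+70+74+85+161 = 691 km.
Row-greedy (each truck in turn takes its cheapest remaining route) gives 732 km, worse by 41.
Next-best assignment: Car 58→Route 7, Car 70→Route 6, Car 91→Route 5, Car 85→Route 3, Car 63→Route 2, Car 31→Route 4 = 693 km.
Every other assignment is strictly worse.

Minimum total: 691 km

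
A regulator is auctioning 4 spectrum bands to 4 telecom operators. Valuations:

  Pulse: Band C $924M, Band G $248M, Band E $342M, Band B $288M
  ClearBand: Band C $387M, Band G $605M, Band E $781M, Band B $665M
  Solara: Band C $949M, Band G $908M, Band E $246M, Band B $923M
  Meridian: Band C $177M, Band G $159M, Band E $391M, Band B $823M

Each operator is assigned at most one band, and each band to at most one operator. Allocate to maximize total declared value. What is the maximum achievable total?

Max total: $3436M

Treat this as an assignment problem: match each operator to one band.
Optimal: Pulse→Band C ($924M), ClearBand→Band E ($781M), Solara→Band G ($908M), Meridian→Band B ($823M) — total 924+781+908+823 = $3436M.
Row-greedy (each operator in turn takes its best remaining band) gives $2787M, worse by 649.
Next-best assignment: Pulse→Band C, ClearBand→Band B, Solara→Band G, Meridian→Band E = $2888M.
Every other assignment is strictly worse.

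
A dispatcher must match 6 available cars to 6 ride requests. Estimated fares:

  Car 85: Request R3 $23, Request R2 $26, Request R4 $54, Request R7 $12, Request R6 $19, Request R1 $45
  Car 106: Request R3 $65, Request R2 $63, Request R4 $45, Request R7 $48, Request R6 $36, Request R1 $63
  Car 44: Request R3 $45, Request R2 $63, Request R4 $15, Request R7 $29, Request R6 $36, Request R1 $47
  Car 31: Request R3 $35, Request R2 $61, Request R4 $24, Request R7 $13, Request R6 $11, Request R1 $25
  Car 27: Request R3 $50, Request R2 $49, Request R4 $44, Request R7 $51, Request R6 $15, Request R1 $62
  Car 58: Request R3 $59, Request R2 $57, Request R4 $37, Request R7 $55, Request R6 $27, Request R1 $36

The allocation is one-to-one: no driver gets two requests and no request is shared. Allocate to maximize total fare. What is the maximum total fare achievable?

This is the linear assignment problem.
Optimal: Car 85→Request R4 ($54), Car 106→Request R3 ($65), Car 44→Request R6 ($36), Car 31→Request R2 ($61), Car 27→Request R1 ($62), Car 58→Request R7 ($55) — total 54+65+36+61+62+55 = $333.
Row-greedy (each driver in turn takes its best remaining request) gives $285, worse by 48.
Next-best assignment: Car 85→Request R4, Car 106→Request R1, Car 44→Request R6, Car 31→Request R2, Car 27→Request R7, Car 58→Request R3 = $324.
Swapping Car 31↔Car 106 (Car 31→Request R3 $35, Car 106→Request R2 $63) loses 28.
Every other assignment is strictly worse.

Max total: $333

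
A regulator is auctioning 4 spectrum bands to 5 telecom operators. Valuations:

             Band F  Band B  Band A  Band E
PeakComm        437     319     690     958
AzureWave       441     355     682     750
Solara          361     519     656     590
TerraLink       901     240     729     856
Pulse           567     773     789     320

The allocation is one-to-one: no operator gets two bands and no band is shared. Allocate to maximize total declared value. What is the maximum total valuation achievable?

Optimal: TerraLink→Band F ($901M), Pulse→Band B ($773M), AzureWave→Band A ($682M), PeakComm→Band E ($958M) — total 901+773+682+958 = $3314M.
Row-greedy (each operator in turn takes its best remaining band) gives $3060M, worse by 254.
Next-best assignment: TerraLink→Band F, Pulse→Band B, Solara→Band A, PeakComm→Band E = $3288M.
Swapping TerraLink↔PeakComm (TerraLink→Band E $856M, PeakComm→Band F $437M) loses 566.
Every other assignment is strictly worse.

Max total: $3314M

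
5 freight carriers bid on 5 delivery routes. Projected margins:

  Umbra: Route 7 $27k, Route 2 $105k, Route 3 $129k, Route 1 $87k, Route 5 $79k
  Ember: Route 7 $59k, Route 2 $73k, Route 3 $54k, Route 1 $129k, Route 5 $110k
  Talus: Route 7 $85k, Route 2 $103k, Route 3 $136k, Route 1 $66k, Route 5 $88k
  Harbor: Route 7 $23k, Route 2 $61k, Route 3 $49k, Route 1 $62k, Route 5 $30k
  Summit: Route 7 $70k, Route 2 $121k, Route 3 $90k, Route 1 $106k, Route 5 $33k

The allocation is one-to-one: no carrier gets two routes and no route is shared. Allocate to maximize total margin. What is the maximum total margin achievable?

Max total: $507k

Optimal: Umbra→Route 3 ($129k), Ember→Route 5 ($110k), Talus→Route 7 ($85k), Harbor→Route 1 ($62k), Summit→Route 2 ($121k) — total 129+110+85+62+121 = $507k.
Max-entry greedy (repeatedly take the single best remaining cell) gives $488k, worse by 19.
No other one-to-one assignment exceeds $507k.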